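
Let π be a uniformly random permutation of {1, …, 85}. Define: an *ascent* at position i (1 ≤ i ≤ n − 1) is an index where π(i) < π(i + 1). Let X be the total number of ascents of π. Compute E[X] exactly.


Write X = Σ X_I over i = 1, …, 84, with X_I the indicator of one ascent.
There are 84 indicators.
For each fixed i, the pair (π(i), π(i+1)) is a uniformly random ordered pair of distinct values from {1, …, 85}; by symmetry P[π(i) < π(i+1)] = 1/2.
By linearity: E[X] = 84 · (1/2) = (85 − 1) · (1/2) = 42 ≈ 42.000000.

E[X] = 42 = 42.000000.


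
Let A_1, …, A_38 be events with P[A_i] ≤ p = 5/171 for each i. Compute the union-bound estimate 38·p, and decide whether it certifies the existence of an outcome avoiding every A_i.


Union bound: P[∪_{i=1}^{38} A_i] ≤ Σ_i P[A_i] ≤ 38·p = 38·(5/171) = 10/9.
Numerically: 10/9 ≈ 1.1111.
Is 10/9 < 1? NO.
Since the bound 10/9 is ≥ 1, the union bound is uninformative here; it does NOT by itself certify existence.

38·p = 10/9 ≈ 1.1111; existence NOT certified by the union bound.


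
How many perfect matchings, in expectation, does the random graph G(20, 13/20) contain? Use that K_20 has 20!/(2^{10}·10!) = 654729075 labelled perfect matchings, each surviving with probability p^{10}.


K_20 has 20!/(2^{10}·10!) = 654729075 labelled perfect matchings.
For each such perfect matching H, let X_H = 1 if all 10 edges of H are present in G. Then P[X_H = 1] = p^{10} = (13/20)^{10} = 137858491849/10240000000000.
By linearity of expectation: E[X] = Σ_H E[X_H] = 654729075 · p^{10} = 654729075 · 137858491849/10240000000000 = 3610398513967632387/409600000000.
Numerically: E[X] ≈ 8.814e+06.

E[X] = 654729075 · (13/20)^{10} = 3610398513967632387/409600000000 ≈ 8.814e+06.


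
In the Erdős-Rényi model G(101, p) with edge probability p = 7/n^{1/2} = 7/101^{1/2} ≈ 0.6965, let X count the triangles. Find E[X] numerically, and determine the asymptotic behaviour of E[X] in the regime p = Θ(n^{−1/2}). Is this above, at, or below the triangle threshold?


Number of potential triangles: C(101, 3) = 166650.
Each occurs with probability p³ ≈ (0.6965)³ ≈ 3.379186e-01.
By linearity: E[X] = C(101, 3)·p³ ≈ 166650 · 3.379186e-01 ≈ 56314.1298.
Since α = 1/2 < 1, p = c/n^{1/2} ≫ 1/n is above the triangle threshold p ~ 1/n. Asymptotically E[X] ~ (c³/6)·n^{3(1−α)} = (7³/6)·n^{1.5} → ∞; triangles are abundant w.h.p.

E[X] ≈ 56314.1298; in regime p = Θ(1/n^{1/2}) E[X] diverges (above the triangle threshold p ~ 1/n).


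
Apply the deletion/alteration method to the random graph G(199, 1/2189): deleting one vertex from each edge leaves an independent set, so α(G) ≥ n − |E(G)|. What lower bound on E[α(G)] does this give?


E[|E(G)|] = C(199, 2)·p = 19701 · (1/2189) = 9.
E[α(G)] ≥ n − E[|E(G)|] = 199 − 9 = 190.
Numerically: ≈ 190.0000.
(This is only a lower bound; the true E[α(G)] may be larger.)

E[α(G)] ≥ 190 ≈ 190.0000.


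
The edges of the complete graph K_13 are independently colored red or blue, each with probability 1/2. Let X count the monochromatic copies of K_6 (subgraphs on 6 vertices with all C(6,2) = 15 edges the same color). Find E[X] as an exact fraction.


Let X = Σ_S X_S over the C(13, 6) = 1716 subsets S of size 6, where X_S = 1 if the K_6 on S is monochromatic.
For a fixed S, the K_6 on S has C(6, 2) = 15 edges. P[all 15 edges red] = (1/2)^15, and likewise for blue, so P[monochromatic] = 2·(1/2)^15 = 2^{1 − 15} = 1/16384.
By linearity: E[X] = C(13, 6) · 2^{1 − 15} = 1716 · 1/16384 = 429/4096.
Numerically: E[X] ≈ 0.1047.

E[X] = C(13,6)·2^(1−C(6,2)) = 429/4096 ≈ 0.1047.


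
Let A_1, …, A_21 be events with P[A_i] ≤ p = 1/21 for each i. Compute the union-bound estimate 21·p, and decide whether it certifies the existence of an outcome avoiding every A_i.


Union bound: P[∪_{i=1}^{21} A_i] ≤ Σ_i P[A_i] ≤ 21·p = 21·(1/21) = 1.
Numerically: 1 ≈ 1.000000.
Is 1 < 1? NO.
Since the bound 1 is ≥ 1, the union bound is uninformative here; it does NOT by itself certify existence.

21·p = 1 ≈ 1.000000; existence NOT certified by the union bound.


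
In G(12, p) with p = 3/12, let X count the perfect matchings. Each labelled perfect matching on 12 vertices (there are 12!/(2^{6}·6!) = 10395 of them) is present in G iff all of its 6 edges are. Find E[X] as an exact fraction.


K_12 has 12!/(2^{6}·6!) = 10395 labelled perfect matchings.
For each such perfect matching H, let X_H = 1 if all 6 edges of H are present in G. Then P[X_H = 1] = p^{6} = (1/4)^{6} = 1/4096.
By linearity: E[X] = Σ_H E[X_H] = 10395 · p^{6} = 10395 · 1/4096 = 10395/4096.
Numerically: E[X] ≈ 2.5378.

E[X] = 10395 · (1/4)^{6} = 10395/4096 ≈ 2.5378.


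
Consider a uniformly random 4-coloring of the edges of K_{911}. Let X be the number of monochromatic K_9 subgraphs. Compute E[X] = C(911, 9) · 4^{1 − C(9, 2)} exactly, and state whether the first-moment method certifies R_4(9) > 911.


E[X] = C(911, 9) · 4^{1 − 36} = 1144686900492291197405 · 4^{−35} = 1144686900492291197405/1180591620717411303424.
As a reduced fraction: E[X] = 1144686900492291197405/1180591620717411303424 ≈ 0.9695875.
Is E[X] < 1? YES.
Since E[X] < 1, there exists a 4-coloring of K_{911} with no monochromatic K_9; hence R_4(9) > 911.

E[X] = 1144686900492291197405/1180591620717411303424 ≈ 0.9695875; E[X] < 1, so R_4(9) > 911.


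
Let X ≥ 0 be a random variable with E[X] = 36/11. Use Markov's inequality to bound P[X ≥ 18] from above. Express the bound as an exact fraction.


μ = E[X] = 36/11, a = 18.
Markov: P[X ≥ 18] ≤ μ/a = (36/11)/18 = 2/11.
Numerically: ≈ 0.181818.
(Since a = 18 > μ = 3.272727, the bound 2/11 is < 1 and informative.)

P[X ≥ 18] ≤ 2/11 ≈ 0.181818.


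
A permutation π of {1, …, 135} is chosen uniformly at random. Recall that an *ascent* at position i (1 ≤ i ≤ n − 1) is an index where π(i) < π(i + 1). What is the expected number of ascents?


Write X = Σ X_I over i = 1, …, 134, with X_I the indicator of one ascent.
There are 134 indicators.
For each fixed i, the pair (π(i), π(i+1)) is a uniformly random ordered pair of distinct values from {1, …, 135}; by symmetry P[π(i) < π(i+1)] = 1/2.
By linearity: E[X] = 134 · (1/2) = (135 − 1) · (1/2) = 67 ≈ 67.00000.

E[X] = 67 = 67.00000.


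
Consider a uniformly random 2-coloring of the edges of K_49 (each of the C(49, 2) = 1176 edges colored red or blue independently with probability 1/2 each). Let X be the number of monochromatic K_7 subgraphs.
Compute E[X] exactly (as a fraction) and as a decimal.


Let X = Σ_S X_S over the C(49, 7) = 85900584 subsets S of size 7, where X_S = 1 if the K_7 on S is monochromatic.
For a fixed S, the K_7 on S has C(7, 2) = 21 edges. P[all 21 edges red] = (1/2)^21, and likewise for blue, so P[monochromatic] = 2·(1/2)^21 = 2^{1 − 21} = 1/1048576.
By linearity: E[X] = C(49, 7) · 2^{1 − 21} = 85900584 · 1/1048576 = 10737573/131072.
Numerically: E[X] ≈ 81.921.

E[X] = C(49,7)·2^(1−C(7,2)) = 10737573/131072 ≈ 81.921.


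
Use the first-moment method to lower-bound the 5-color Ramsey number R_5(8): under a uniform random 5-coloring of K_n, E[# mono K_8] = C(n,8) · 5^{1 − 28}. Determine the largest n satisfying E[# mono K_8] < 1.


We need C(n, 8) · 5^{1 − 28} < 1, i.e. C(n, 8) < 5^{28 − 1} = 7450580596923828125.
Check values of n near the boundary:
  n = 862: C(862, 8) = 7317951015318931845; 7317951015318931845 < 7450580596923828125? YES
  n = 863: C(863, 8) = 7386423071602617757; 7386423071602617757 < 7450580596923828125? YES
  n = 864: C(864, 8) = 7455455062926006708; 7455455062926006708 < 7450580596923828125? NO
The largest n with C(n, 8) < 7450580596923828125 is n = 863 (where E[X] = 7386423071602617757/7450580596923828125 ≈ 0.991389). Hence R_5(8) > 863, i.e. R_5(8) ≥ 864.

Largest n = 863; hence R_5(8) > 863.


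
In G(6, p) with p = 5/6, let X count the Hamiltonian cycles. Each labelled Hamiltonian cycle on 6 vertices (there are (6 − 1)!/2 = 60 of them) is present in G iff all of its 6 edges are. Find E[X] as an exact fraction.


K_6 has (6 − 1)!/2 = 60 labelled Hamiltonian cycles.
For each such Hamiltonian cycle H, let X_H = 1 if all 6 edges of H are present in G. Then P[X_H = 1] = p^{6} = (5/6)^{6} = 15625/46656.
By linearity: E[X] = Σ_H E[X_H] = 60 · p^{6} = 60 · 15625/46656 = 78125/3888.
Numerically: E[X] ≈ 20.09.

E[X] = 60 · (5/6)^{6} = 78125/3888 ≈ 20.09.


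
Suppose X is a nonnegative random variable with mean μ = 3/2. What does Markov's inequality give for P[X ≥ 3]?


μ = E[X] = 3/2, a = 3.
Markov: P[X ≥ 3] ≤ μ/a = (3/2)/3 = 1/2.
Numerically: ≈ 0.50000.
(Since a = 3 > μ = 1.50000, the bound 1/2 is < 1 and informative.)

P[X ≥ 3] ≤ 1/2 ≈ 0.50000.


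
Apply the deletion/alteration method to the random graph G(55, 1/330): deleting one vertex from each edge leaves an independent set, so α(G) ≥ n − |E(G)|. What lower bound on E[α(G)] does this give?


E[|E(G)|] = C(55, 2)·p = 1485 · (1/330) = 9/2.
E[α(G)] ≥ n − E[|E(G)|] = 55 − 9/2 = 101/2.
Numerically: ≈ 50.500000.
(This is only a lower bound; the true E[α(G)] may be larger.)

E[α(G)] ≥ 101/2 ≈ 50.500000.


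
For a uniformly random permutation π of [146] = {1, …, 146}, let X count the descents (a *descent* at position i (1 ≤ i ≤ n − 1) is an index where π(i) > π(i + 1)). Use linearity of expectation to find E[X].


Write X = Σ X_I over i = 1, …, 145, with X_I the indicator of one descent.
There are 145 indicators.
For each fixed i, the pair (π(i), π(i+1)) is a uniformly random ordered pair of distinct values from {1, …, 146}; by symmetry P[π(i) > π(i+1)] = 1/2.
By linearity: E[X] = 145 · (1/2) = (146 − 1) · (1/2) = 145/2 ≈ 72.500000.

E[X] = 145/2 = 72.500000.


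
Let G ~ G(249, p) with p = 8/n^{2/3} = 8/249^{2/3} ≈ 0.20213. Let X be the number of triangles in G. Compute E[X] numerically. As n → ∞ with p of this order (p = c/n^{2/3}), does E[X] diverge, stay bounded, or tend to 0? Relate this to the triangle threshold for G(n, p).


Number of potential triangles: C(249, 3) = 2542124.
Each occurs with probability p³ ≈ (0.20213)³ ≈ 8.2579313e-03.
By linearity: E[X] = C(249, 3)·p³ ≈ 2542124 · 8.2579313e-03 ≈ 20992.68541.
Since α = 2/3 < 1, p = c/n^{2/3} ≫ 1/n is above the triangle threshold p ~ 1/n. Asymptotically E[X] ~ (c³/6)·n^{3(1−α)} = (8³/6)·n^{1} → ∞; triangles are abundant w.h.p.

E[X] ≈ 20992.68541; in regime p = Θ(1/n^{2/3}) E[X] diverges (above the triangle threshold p ~ 1/n).


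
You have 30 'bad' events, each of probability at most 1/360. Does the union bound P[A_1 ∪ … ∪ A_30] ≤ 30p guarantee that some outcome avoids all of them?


Union bound: P[∪_{i=1}^{30} A_i] ≤ Σ_i P[A_i] ≤ 30·p = 30·(1/360) = 1/12.
Numerically: 1/12 ≈ 0.08333.
Is 1/12 < 1? YES.
Since P[∪ A_i] ≤ 1/12 < 1, the complement has P[∩ A_i^c] ≥ 1 − 1/12 = 11/12 > 0, so some outcome avoids every A_i.

30·p = 1/12 ≈ 0.08333; existence CERTIFIED by the union bound.


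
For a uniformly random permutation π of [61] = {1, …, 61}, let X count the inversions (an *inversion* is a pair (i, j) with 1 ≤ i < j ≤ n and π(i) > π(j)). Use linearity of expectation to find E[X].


Write X = Σ X_I over the C(61, 2) = 1830 pairs i < j, with X_I the indicator of one inversion.
There are 1830 indicators.
For each fixed pair i < j, the values π(i) and π(j) are two distinct elements of {1, …, 61} in uniformly random order; by symmetry P[π(i) > π(j)] = 1/2.
By linearity: E[X] = 1830 · (1/2) = C(61, 2) · (1/2) = 1830/2 = 915 ≈ 915.000.

E[X] = 915 = 915.000.


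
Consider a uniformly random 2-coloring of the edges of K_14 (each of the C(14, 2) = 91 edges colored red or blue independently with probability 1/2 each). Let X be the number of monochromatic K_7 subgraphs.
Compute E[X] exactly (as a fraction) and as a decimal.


Let X = Σ_S X_S over the C(14, 7) = 3432 subsets S of size 7, where X_S = 1 if the K_7 on S is monochromatic.
For a fixed S, the K_7 on S has C(7, 2) = 21 edges. P[all 21 edges red] = (1/2)^21, and likewise for blue, so P[monochromatic] = 2·(1/2)^21 = 2^{1 − 21} = 1/1048576.
By linearity: E[X] = C(14, 7) · 2^{1 − 21} = 3432 · 1/1048576 = 429/131072.
Numerically: E[X] ≈ 0.00327.

E[X] = C(14,7)·2^(1−C(7,2)) = 429/131072 ≈ 0.00327.


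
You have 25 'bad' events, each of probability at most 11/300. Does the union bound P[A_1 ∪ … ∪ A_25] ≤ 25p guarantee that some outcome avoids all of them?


Union bound: P[∪_{i=1}^{25} A_i] ≤ Σ_i P[A_i] ≤ 25·p = 25·(11/300) = 11/12.
Numerically: 11/12 ≈ 0.916667.
Is 11/12 < 1? YES.
Since P[∪ A_i] ≤ 11/12 < 1, the complement has P[∩ A_i^c] ≥ 1 − 11/12 = 1/12 > 0, so some outcome avoids every A_i.

25·p = 11/12 ≈ 0.916667; existence CERTIFIED by the union bound.


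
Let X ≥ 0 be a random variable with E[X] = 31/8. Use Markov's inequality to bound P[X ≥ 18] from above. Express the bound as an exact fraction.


μ = E[X] = 31/8, a = 18.
Markov: P[X ≥ 18] ≤ μ/a = (31/8)/18 = 31/144.
Numerically: ≈ 0.215278.
(Since a = 18 > μ = 3.875000, the bound 31/144 is < 1 and informative.)

P[X ≥ 18] ≤ 31/144 ≈ 0.215278.


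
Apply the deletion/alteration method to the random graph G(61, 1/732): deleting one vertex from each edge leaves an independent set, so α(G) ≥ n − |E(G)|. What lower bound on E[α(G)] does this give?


E[|E(G)|] = C(61, 2)·p = 1830 · (1/732) = 5/2.
E[α(G)] ≥ n − E[|E(G)|] = 61 − 5/2 = 117/2.
Numerically: ≈ 58.500.
(This is only a lower bound; the true E[α(G)] may be larger.)

E[α(G)] ≥ 117/2 ≈ 58.500.


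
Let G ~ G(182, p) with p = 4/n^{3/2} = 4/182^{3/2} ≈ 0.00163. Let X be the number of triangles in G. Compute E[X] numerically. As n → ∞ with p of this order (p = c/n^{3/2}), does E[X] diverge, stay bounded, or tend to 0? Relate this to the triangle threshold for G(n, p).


Number of potential triangles: C(182, 3) = 988260.
Each occurs with probability p³ ≈ (0.00163)³ ≈ 4.32373e-09.
By linearity: E[X] = C(182, 3)·p³ ≈ 988260 · 4.32373e-09 ≈ 0.004.
Since α = 3/2 > 1, p = c/n^{3/2} = o(1/n) is below the triangle threshold p ~ 1/n. Asymptotically E[X] ~ (c³/6)·n^{3(1−α)} = (4³/6)·n^{-1.5} → 0, so by Markov's inequality G has no triangles w.h.p.

E[X] ≈ 0.004; in regime p = Θ(1/n^{3/2}) E[X] tends to 0 (below the triangle threshold p ~ 1/n).


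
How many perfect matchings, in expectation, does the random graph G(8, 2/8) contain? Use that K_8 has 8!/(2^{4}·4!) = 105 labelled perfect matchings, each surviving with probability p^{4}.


K_8 has 8!/(2^{4}·4!) = 105 labelled perfect matchings.
For each such perfect matching H, let X_H = 1 if all 4 edges of H are present in G. Then P[X_H = 1] = p^{4} = (1/4)^{4} = 1/256.
By linearity: E[X] = Σ_H E[X_H] = 105 · p^{4} = 105 · 1/256 = 105/256.
Numerically: E[X] ≈ 0.410156.

E[X] = 105 · (1/4)^{4} = 105/256 ≈ 0.410156.


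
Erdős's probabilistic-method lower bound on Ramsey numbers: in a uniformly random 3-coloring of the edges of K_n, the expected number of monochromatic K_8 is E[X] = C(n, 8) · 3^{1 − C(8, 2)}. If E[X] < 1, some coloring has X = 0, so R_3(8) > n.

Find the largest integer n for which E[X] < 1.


We need C(n, 8) · 3^{1 − 28} < 1, i.e. C(n, 8) < 3^{28 − 1} = 7625597484987.
Check values of n near the boundary:
  n = 154: C(154, 8) = 6521818990995; 6521818990995 < 7625597484987? YES
  n = 155: C(155, 8) = 6876747915675; 6876747915675 < 7625597484987? YES
  n = 156: C(156, 8) = 7248464019225; 7248464019225 < 7625597484987? YES
  n = 157: C(157, 8) = 7637643295425; 7637643295425 < 7625597484987? NO
  n = 158: C(158, 8) = 8044984271181; 8044984271181 < 7625597484987? NO
  n = 159: C(159, 8) = 8471208603429; 8471208603429 < 7625597484987? NO
The largest n with C(n, 8) < 7625597484987 is n = 156 (where E[X] = 805384891025/847288609443 ≈ 0.9505437). Hence R_3(8) > 156, i.e. R_3(8) ≥ 157.

Largest n = 156; hence R_3(8) > 156.


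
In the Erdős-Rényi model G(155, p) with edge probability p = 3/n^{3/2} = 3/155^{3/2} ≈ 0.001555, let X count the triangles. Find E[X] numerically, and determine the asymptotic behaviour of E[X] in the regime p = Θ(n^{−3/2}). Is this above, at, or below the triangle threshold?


Number of potential triangles: C(155, 3) = 608685.
Each occurs with probability p³ ≈ (0.001555)³ ≈ 3.757259e-09.
By linearity: E[X] = C(155, 3)·p³ ≈ 608685 · 3.757259e-09 ≈ 0.0023.
Since α = 3/2 > 1, p = c/n^{3/2} = o(1/n) is below the triangle threshold p ~ 1/n. Asymptotically E[X] ~ (c³/6)·n^{3(1−α)} = (3³/6)·n^{-1.5} → 0, so by Markov's inequality G has no triangles w.h.p.

E[X] ≈ 0.0023; in regime p = Θ(1/n^{3/2}) E[X] tends to 0 (below the triangle threshold p ~ 1/n).


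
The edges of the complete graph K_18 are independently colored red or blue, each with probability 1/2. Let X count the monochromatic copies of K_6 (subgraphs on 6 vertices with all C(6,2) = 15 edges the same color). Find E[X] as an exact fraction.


Let X = Σ_S X_S over the C(18, 6) = 18564 subsets S of size 6, where X_S = 1 if the K_6 on S is monochromatic.
For a fixed S, the K_6 on S has C(6, 2) = 15 edges. P[all 15 edges red] = (1/2)^15, and likewise for blue, so P[monochromatic] = 2·(1/2)^15 = 2^{1 − 15} = 1/16384.
By linearity of expectation: E[X] = C(18, 6) · 2^{1 − 15} = 18564 · 1/16384 = 4641/4096.
Numerically: E[X] ≈ 1.133057.

E[X] = C(18,6)·2^(1−C(6,2)) = 4641/4096 ≈ 1.133057.


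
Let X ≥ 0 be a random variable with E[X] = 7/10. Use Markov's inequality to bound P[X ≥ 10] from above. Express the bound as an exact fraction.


μ = E[X] = 7/10, a = 10.
Markov: P[X ≥ 10] ≤ μ/a = (7/10)/10 = 7/100.
Numerically: ≈ 0.0700.
(Since a = 10 > μ = 0.7000, the bound 7/100 is < 1 and informative.)

P[X ≥ 10] ≤ 7/100 ≈ 0.0700.


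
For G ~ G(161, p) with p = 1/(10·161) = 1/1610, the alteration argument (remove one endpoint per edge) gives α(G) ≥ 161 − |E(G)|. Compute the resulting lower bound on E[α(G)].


E[|E(G)|] = C(161, 2)·p = 12880 · (1/1610) = 8.
E[α(G)] ≥ n − E[|E(G)|] = 161 − 8 = 153.
Numerically: ≈ 153.00000.
(This is only a lower bound; the true E[α(G)] may be larger.)

E[α(G)] ≥ 153 ≈ 153.00000.


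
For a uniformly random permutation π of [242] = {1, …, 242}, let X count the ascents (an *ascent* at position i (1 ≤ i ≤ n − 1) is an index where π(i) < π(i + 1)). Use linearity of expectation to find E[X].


Write X = Σ X_I over i = 1, …, 241, with X_I the indicator of one ascent.
There are 241 indicators.
For each fixed i, the pair (π(i), π(i+1)) is a uniformly random ordered pair of distinct values from {1, …, 242}; by symmetry P[π(i) < π(i+1)] = 1/2.
By linearity: E[X] = 241 · (1/2) = (242 − 1) · (1/2) = 241/2 ≈ 120.500.

E[X] = 241/2 = 120.500.


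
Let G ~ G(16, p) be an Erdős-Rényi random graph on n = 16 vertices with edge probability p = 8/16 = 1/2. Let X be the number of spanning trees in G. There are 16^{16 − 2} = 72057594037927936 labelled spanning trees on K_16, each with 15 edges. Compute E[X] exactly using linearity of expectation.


K_16 has 16^{16 − 2} = 72057594037927936 labelled spanning trees.
For each such spanning tree H, let X_H = 1 if all 15 edges of H are present in G. Then P[X_H = 1] = p^{15} = (1/2)^{15} = 1/32768.
Summing the indicators: E[X] = Σ_H E[X_H] = 72057594037927936 · p^{15} = 72057594037927936 · 1/32768 = 2199023255552.
Numerically: E[X] ≈ 2.2e+12.

E[X] = 72057594037927936 · (1/2)^{15} = 2199023255552 ≈ 2.2e+12.


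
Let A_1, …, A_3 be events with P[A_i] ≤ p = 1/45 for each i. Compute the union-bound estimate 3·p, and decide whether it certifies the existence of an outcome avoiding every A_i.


Union bound: P[∪_{i=1}^{3} A_i] ≤ Σ_i P[A_i] ≤ 3·p = 3·(1/45) = 1/15.
Numerically: 1/15 ≈ 0.06667.
Is 1/15 < 1? YES.
Since P[∪ A_i] ≤ 1/15 < 1, the complement has P[∩ A_i^c] ≥ 1 − 1/15 = 14/15 > 0, so some outcome avoids every A_i.

3·p = 1/15 ≈ 0.06667; existence CERTIFIED by the union bound.


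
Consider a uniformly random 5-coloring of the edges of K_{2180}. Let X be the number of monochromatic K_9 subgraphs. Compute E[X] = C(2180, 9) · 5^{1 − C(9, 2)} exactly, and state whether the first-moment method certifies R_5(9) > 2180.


E[X] = C(2180, 9) · 5^{1 − 36} = 3014145651459519573444800 · 5^{−35} = 3014145651459519573444800/2910383045673370361328125.
As a reduced fraction: E[X] = 120565826058380782937792/116415321826934814453125 ≈ 1.0357.
Is E[X] < 1? NO.
Since E[X] ≥ 1, the first-moment bound is inconclusive at n = 2180; it does NOT by itself certify R_5(9) > 2180.

E[X] = 120565826058380782937792/116415321826934814453125 ≈ 1.0357; E[X] ≥ 1; first-moment method inconclusive here.


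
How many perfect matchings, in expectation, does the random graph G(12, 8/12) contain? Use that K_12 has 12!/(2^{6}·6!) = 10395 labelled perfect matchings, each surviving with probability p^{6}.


K_12 has 12!/(2^{6}·6!) = 10395 labelled perfect matchings.
For each such perfect matching H, let X_H = 1 if all 6 edges of H are present in G. Then P[X_H = 1] = p^{6} = (2/3)^{6} = 64/729.
Summing the indicators: E[X] = Σ_H E[X_H] = 10395 · p^{6} = 10395 · 64/729 = 24640/27.
Numerically: E[X] ≈ 913.

E[X] = 10395 · (2/3)^{6} = 24640/27 ≈ 913.


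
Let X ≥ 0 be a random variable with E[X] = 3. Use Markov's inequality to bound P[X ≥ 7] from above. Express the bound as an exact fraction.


μ = E[X] = 3, a = 7.
Markov: P[X ≥ 7] ≤ μ/a = (3)/7 = 3/7.
Numerically: ≈ 0.429.
(Since a = 7 > μ = 3.000, the bound 3/7 is < 1 and informative.)

P[X ≥ 7] ≤ 3/7 ≈ 0.429.


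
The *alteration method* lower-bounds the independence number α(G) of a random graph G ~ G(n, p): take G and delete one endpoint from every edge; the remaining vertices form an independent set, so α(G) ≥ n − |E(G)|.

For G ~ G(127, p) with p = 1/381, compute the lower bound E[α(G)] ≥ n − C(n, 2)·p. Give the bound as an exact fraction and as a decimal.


E[|E(G)|] = C(127, 2)·p = 8001 · (1/381) = 21.
E[α(G)] ≥ n − E[|E(G)|] = 127 − 21 = 106.
Numerically: ≈ 106.000.
(This is only a lower bound; the true E[α(G)] may be larger.)

E[α(G)] ≥ 106 ≈ 106.000.


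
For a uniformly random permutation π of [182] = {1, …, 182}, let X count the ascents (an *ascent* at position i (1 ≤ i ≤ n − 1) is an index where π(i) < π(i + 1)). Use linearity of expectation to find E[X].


Write X = Σ X_I over i = 1, …, 181, with X_I the indicator of one ascent.
There are 181 indicators.
For each fixed i, the pair (π(i), π(i+1)) is a uniformly random ordered pair of distinct values from {1, …, 182}; by symmetry P[π(i) < π(i+1)] = 1/2.
By linearity: E[X] = 181 · (1/2) = (182 − 1) · (1/2) = 181/2 ≈ 90.50000.

E[X] = 181/2 = 90.50000.


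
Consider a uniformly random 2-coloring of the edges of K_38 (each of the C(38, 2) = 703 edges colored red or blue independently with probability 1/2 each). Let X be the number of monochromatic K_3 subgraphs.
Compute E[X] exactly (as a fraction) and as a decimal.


Let X = Σ_S X_S over the C(38, 3) = 8436 subsets S of size 3, where X_S = 1 if the K_3 on S is monochromatic.
For a fixed S, the K_3 on S has C(3, 2) = 3 edges. P[all 3 edges red] = (1/2)^3, and likewise for blue, so P[monochromatic] = 2·(1/2)^3 = 2^{1 − 3} = 1/4.
By linearity: E[X] = C(38, 3) · 2^{1 − 3} = 8436 · 1/4 = 2109.
Numerically: E[X] ≈ 2109.000000.

E[X] = C(38,3)·2^(1−C(3,2)) = 2109 ≈ 2109.000000.


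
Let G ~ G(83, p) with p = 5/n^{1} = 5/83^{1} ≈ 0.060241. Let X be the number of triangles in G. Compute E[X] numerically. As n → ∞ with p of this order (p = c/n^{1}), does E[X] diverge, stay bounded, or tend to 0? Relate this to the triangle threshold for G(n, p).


Number of potential triangles: C(83, 3) = 91881.
Each occurs with probability p³ ≈ (0.060241)³ ≈ 2.1861288e-04.
By linearity: E[X] = C(83, 3)·p³ ≈ 91881 · 2.1861288e-04 ≈ 20.08637.
Here α = 1, so p = 5/n is exactly at the triangle threshold p ~ 1/n. Asymptotically E[X] → c³/6 = 5³/6 = 125/6 ≈ 20.83333, a bounded constant. In this regime the triangle count is asymptotically Poisson(c³/6).

E[X] ≈ 20.08637; in regime p = Θ(1/n^{1}) E[X] stays bounded (at the triangle threshold p ~ 1/n).


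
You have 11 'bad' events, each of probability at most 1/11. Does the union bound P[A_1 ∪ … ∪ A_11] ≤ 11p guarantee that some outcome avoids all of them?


Union bound: P[∪_{i=1}^{11} A_i] ≤ Σ_i P[A_i] ≤ 11·p = 11·(1/11) = 1.
Numerically: 1 ≈ 1.00000.
Is 1 < 1? NO.
Since the bound 1 is ≥ 1, the union bound is uninformative here; it does NOT by itself certify existence.

11·p = 1 ≈ 1.00000; existence NOT certified by the union bound.


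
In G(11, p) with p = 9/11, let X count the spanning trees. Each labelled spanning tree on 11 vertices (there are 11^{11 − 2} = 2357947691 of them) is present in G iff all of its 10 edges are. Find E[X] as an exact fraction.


K_11 has 11^{11 − 2} = 2357947691 labelled spanning trees.
For each such spanning tree H, let X_H = 1 if all 10 edges of H are present in G. Then P[X_H = 1] = p^{10} = (9/11)^{10} = 3486784401/25937424601.
By linearity of expectation: E[X] = Σ_H E[X_H] = 2357947691 · p^{10} = 2357947691 · 3486784401/25937424601 = 3486784401/11.
Numerically: E[X] ≈ 3.17e+08.

E[X] = 2357947691 · (9/11)^{10} = 3486784401/11 ≈ 3.17e+08.


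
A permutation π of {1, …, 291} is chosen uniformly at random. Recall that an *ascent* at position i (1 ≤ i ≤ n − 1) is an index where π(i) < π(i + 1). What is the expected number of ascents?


Write X = Σ X_I over i = 1, …, 290, with X_I the indicator of one ascent.
There are 290 indicators.
For each fixed i, the pair (π(i), π(i+1)) is a uniformly random ordered pair of distinct values from {1, …, 291}; by symmetry P[π(i) < π(i+1)] = 1/2.
By linearity: E[X] = 290 · (1/2) = (291 − 1) · (1/2) = 145 ≈ 145.000000.

E[X] = 145 = 145.000000.


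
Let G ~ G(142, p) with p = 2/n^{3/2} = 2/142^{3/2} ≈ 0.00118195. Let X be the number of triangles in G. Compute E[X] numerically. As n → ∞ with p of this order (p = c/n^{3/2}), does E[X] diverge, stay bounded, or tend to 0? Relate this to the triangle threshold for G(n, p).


Number of potential triangles: C(142, 3) = 467180.
Each occurs with probability p³ ≈ (0.00118195)³ ≈ 1.65117246e-09.
By linearity: E[X] = C(142, 3)·p³ ≈ 467180 · 1.65117246e-09 ≈ 0.000771.
Since α = 3/2 > 1, p = c/n^{3/2} = o(1/n) is below the triangle threshold p ~ 1/n. Asymptotically E[X] ~ (c³/6)·n^{3(1−α)} = (2³/6)·n^{-1.5} → 0, so by Markov's inequality G has no triangles w.h.p.

E[X] ≈ 0.000771; in regime p = Θ(1/n^{3/2}) E[X] tends to 0 (below the triangle threshold p ~ 1/n).


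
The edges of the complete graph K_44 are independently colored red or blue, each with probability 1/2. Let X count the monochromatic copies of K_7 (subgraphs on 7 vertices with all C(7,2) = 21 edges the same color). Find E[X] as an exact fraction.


Let X = Σ_S X_S over the C(44, 7) = 38320568 subsets S of size 7, where X_S = 1 if the K_7 on S is monochromatic.
For a fixed S, the K_7 on S has C(7, 2) = 21 edges. P[all 21 edges red] = (1/2)^21, and likewise for blue, so P[monochromatic] = 2·(1/2)^21 = 2^{1 − 21} = 1/1048576.
By linearity: E[X] = C(44, 7) · 2^{1 − 21} = 38320568 · 1/1048576 = 4790071/131072.
Numerically: E[X] ≈ 36.54534.

E[X] = C(44,7)·2^(1−C(7,2)) = 4790071/131072 ≈ 36.54534.


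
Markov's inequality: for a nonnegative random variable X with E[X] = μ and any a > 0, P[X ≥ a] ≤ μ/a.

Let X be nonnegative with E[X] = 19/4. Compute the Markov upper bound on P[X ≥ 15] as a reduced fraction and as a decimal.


μ = E[X] = 19/4, a = 15.
Markov: P[X ≥ 15] ≤ μ/a = (19/4)/15 = 19/60.
Numerically: ≈ 0.3167.
(Since a = 15 > μ = 4.7500, the bound 19/60 is < 1 and informative.)

P[X ≥ 15] ≤ 19/60 ≈ 0.3167.


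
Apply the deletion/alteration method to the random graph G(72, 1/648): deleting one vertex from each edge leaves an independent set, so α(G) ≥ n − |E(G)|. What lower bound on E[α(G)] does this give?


E[|E(G)|] = C(72, 2)·p = 2556 · (1/648) = 71/18.
E[α(G)] ≥ n − E[|E(G)|] = 72 − 71/18 = 1225/18.
Numerically: ≈ 68.0556.
(This is only a lower bound; the true E[α(G)] may be larger.)

E[α(G)] ≥ 1225/18 ≈ 68.0556.


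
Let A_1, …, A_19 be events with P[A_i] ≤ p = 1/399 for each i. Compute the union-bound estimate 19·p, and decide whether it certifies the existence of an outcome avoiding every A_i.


Union bound: P[∪_{i=1}^{19} A_i] ≤ Σ_i P[A_i] ≤ 19·p = 19·(1/399) = 1/21.
Numerically: 1/21 ≈ 0.0476190.
Is 1/21 < 1? YES.
Since P[∪ A_i] ≤ 1/21 < 1, the complement has P[∩ A_i^c] ≥ 1 − 1/21 = 20/21 > 0, so some outcome avoids every A_i.

19·p = 1/21 ≈ 0.0476190; existence CERTIFIED by the union bound.


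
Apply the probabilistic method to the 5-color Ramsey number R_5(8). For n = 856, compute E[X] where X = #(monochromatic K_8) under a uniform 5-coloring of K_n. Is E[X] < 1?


E[X] = C(856, 8) · 5^{1 − 28} = 6918660634157180775 · 5^{−27} = 6918660634157180775/7450580596923828125.
As a reduced fraction: E[X] = 276746425366287231/298023223876953125 ≈ 0.928607.
Is E[X] < 1? YES.
Since E[X] < 1, there exists a 5-coloring of K_{856} with no monochromatic K_8; hence R_5(8) > 856.

E[X] = 276746425366287231/298023223876953125 ≈ 0.928607; E[X] < 1, so R_5(8) > 856.


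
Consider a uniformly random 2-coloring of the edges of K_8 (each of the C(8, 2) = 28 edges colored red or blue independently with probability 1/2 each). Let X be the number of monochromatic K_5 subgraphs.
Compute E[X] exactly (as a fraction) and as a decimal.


Let X = Σ_S X_S over the C(8, 5) = 56 subsets S of size 5, where X_S = 1 if the K_5 on S is monochromatic.
For a fixed S, the K_5 on S has C(5, 2) = 10 edges. P[all 10 edges red] = (1/2)^10, and likewise for blue, so P[monochromatic] = 2·(1/2)^10 = 2^{1 − 10} = 1/512.
By linearity of expectation: E[X] = C(8, 5) · 2^{1 − 10} = 56 · 1/512 = 7/64.
Numerically: E[X] ≈ 0.109375.

E[X] = C(8,5)·2^(1−C(5,2)) = 7/64 ≈ 0.109375.


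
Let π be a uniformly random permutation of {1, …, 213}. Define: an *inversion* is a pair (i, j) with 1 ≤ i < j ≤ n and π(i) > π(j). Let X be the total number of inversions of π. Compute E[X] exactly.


Write X = Σ X_I over the C(213, 2) = 22578 pairs i < j, with X_I the indicator of one inversion.
There are 22578 indicators.
For each fixed pair i < j, the values π(i) and π(j) are two distinct elements of {1, …, 213} in uniformly random order; by symmetry P[π(i) > π(j)] = 1/2.
By linearity: E[X] = 22578 · (1/2) = C(213, 2) · (1/2) = 22578/2 = 11289 ≈ 11289.000.

E[X] = 11289 = 11289.000.


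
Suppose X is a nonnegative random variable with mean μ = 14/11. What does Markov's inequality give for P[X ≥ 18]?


μ = E[X] = 14/11, a = 18.
Markov: P[X ≥ 18] ≤ μ/a = (14/11)/18 = 7/99.
Numerically: ≈ 0.070707.
(Since a = 18 > μ = 1.272727, the bound 7/99 is < 1 and informative.)

P[X ≥ 18] ≤ 7/99 ≈ 0.070707.


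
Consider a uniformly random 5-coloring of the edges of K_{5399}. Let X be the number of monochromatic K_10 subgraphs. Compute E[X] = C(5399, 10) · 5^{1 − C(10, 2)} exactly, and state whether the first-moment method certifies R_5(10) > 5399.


E[X] = C(5399, 10) · 5^{1 − 45} = 5751065658334180080797359164706 · 5^{−44} = 5751065658334180080797359164706/5684341886080801486968994140625.
As a reduced fraction: E[X] = 5751065658334180080797359164706/5684341886080801486968994140625 ≈ 1.01174.
Is E[X] < 1? NO.
Since E[X] ≥ 1, the first-moment bound is inconclusive at n = 5399; it does NOT by itself certify R_5(10) > 5399.

E[X] = 5751065658334180080797359164706/5684341886080801486968994140625 ≈ 1.01174; E[X] ≥ 1; first-moment method inconclusive here.


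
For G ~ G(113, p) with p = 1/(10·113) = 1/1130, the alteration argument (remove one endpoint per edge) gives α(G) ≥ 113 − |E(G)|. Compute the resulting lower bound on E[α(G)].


E[|E(G)|] = C(113, 2)·p = 6328 · (1/1130) = 28/5.
E[α(G)] ≥ n − E[|E(G)|] = 113 − 28/5 = 537/5.
Numerically: ≈ 107.400000.
(This is only a lower bound; the true E[α(G)] may be larger.)

E[α(G)] ≥ 537/5 ≈ 107.400000.


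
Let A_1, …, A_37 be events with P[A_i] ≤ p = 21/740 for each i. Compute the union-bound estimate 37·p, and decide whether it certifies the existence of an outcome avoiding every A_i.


Union bound: P[∪_{i=1}^{37} A_i] ≤ Σ_i P[A_i] ≤ 37·p = 37·(21/740) = 21/20.
Numerically: 21/20 ≈ 1.0500.
Is 21/20 < 1? NO.
Since the bound 21/20 is ≥ 1, the union bound is uninformative here; it does NOT by itself certify existence.

37·p = 21/20 ≈ 1.0500; existence NOT certified by the union bound.


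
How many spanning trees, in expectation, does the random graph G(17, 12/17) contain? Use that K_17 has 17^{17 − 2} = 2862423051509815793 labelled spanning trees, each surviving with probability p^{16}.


K_17 has 17^{17 − 2} = 2862423051509815793 labelled spanning trees.
For each such spanning tree H, let X_H = 1 if all 16 edges of H are present in G. Then P[X_H = 1] = p^{16} = (12/17)^{16} = 184884258895036416/48661191875666868481.
By linearity: E[X] = Σ_H E[X_H] = 2862423051509815793 · p^{16} = 2862423051509815793 · 184884258895036416/48661191875666868481 = 184884258895036416/17.
Numerically: E[X] ≈ 1.0876e+16.

E[X] = 2862423051509815793 · (12/17)^{16} = 184884258895036416/17 ≈ 1.0876e+16.


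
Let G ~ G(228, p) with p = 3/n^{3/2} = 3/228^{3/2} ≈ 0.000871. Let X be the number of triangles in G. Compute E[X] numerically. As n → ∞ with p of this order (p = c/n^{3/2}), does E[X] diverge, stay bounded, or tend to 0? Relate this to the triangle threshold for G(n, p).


Number of potential triangles: C(228, 3) = 1949476.
Each occurs with probability p³ ≈ (0.000871)³ ≈ 6.61694e-10.
By linearity: E[X] = C(228, 3)·p³ ≈ 1949476 · 6.61694e-10 ≈ 0.001.
Since α = 3/2 > 1, p = c/n^{3/2} = o(1/n) is below the triangle threshold p ~ 1/n. Asymptotically E[X] ~ (c³/6)·n^{3(1−α)} = (3³/6)·n^{-1.5} → 0, so by Markov's inequality G has no triangles w.h.p.

E[X] ≈ 0.001; in regime p = Θ(1/n^{3/2}) E[X] tends to 0 (below the triangle threshold p ~ 1/n).


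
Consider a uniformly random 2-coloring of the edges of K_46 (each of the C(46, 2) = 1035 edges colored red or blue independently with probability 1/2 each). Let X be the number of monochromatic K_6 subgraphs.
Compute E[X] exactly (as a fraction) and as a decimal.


Let X = Σ_S X_S over the C(46, 6) = 9366819 subsets S of size 6, where X_S = 1 if the K_6 on S is monochromatic.
For a fixed S, the K_6 on S has C(6, 2) = 15 edges. P[all 15 edges red] = (1/2)^15, and likewise for blue, so P[monochromatic] = 2·(1/2)^15 = 2^{1 − 15} = 1/16384.
By linearity of expectation: E[X] = C(46, 6) · 2^{1 − 15} = 9366819 · 1/16384 = 9366819/16384.
Numerically: E[X] ≈ 571.705.

E[X] = C(46,6)·2^(1−C(6,2)) = 9366819/16384 ≈ 571.705.


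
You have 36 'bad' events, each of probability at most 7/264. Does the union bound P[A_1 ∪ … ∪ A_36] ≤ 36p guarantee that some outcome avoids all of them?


Union bound: P[∪_{i=1}^{36} A_i] ≤ Σ_i P[A_i] ≤ 36·p = 36·(7/264) = 21/22.
Numerically: 21/22 ≈ 0.954545.
Is 21/22 < 1? YES.
Since P[∪ A_i] ≤ 21/22 < 1, the complement has P[∩ A_i^c] ≥ 1 − 21/22 = 1/22 > 0, so some outcome avoids every A_i.

36·p = 21/22 ≈ 0.954545; existence CERTIFIED by the union bound.


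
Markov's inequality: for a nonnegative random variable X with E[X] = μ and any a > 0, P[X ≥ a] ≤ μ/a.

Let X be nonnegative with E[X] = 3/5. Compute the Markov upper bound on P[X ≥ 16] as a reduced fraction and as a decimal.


μ = E[X] = 3/5, a = 16.
Markov: P[X ≥ 16] ≤ μ/a = (3/5)/16 = 3/80.
Numerically: ≈ 0.037500.
(Since a = 16 > μ = 0.600000, the bound 3/80 is < 1 and informative.)

P[X ≥ 16] ≤ 3/80 ≈ 0.037500.


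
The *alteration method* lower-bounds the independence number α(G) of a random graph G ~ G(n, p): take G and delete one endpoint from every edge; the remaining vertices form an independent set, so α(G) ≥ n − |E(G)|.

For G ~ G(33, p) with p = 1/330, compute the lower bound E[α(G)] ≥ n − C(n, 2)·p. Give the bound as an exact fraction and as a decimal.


E[|E(G)|] = C(33, 2)·p = 528 · (1/330) = 8/5.
E[α(G)] ≥ n − E[|E(G)|] = 33 − 8/5 = 157/5.
Numerically: ≈ 31.400000.
(This is only a lower bound; the true E[α(G)] may be larger.)

E[α(G)] ≥ 157/5 ≈ 31.400000.


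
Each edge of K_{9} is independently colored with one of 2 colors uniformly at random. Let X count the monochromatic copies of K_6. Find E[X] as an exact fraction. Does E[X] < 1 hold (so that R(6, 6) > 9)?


E[X] = C(9, 6) · 2^{1 − 15} = 84 · 2^{−14} = 84/16384.
As a reduced fraction: E[X] = 21/4096 ≈ 0.005127.
Is E[X] < 1? YES.
Since E[X] < 1, there exists a 2-coloring of K_{9} with no monochromatic K_6; hence R(6, 6) > 9.

E[X] = 21/4096 ≈ 0.005127; E[X] < 1, so R(6, 6) > 9.


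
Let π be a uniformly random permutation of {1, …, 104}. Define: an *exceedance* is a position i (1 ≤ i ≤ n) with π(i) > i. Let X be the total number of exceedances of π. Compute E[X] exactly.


Write X = Σ_{i=1}^{104} X_i, where X_i = 1_{π(i) > i}.
For each fixed i, π(i) is uniform over {1, …, 104} (marginal of a uniform permutation), so P[π(i) > i] = (n − i)/n. Summing: Σ_{i=1}^{104} (n − i)/n = (0 + 1 + … + 103)/104 = 104(104 − 1)/(2·104) = (104 − 1)/2.
Hence E[X] = Σ_{i=1}^{104} (104 − i)/104 = 103/2 ≈ 51.500000.

E[X] = 103/2 = 51.500000.


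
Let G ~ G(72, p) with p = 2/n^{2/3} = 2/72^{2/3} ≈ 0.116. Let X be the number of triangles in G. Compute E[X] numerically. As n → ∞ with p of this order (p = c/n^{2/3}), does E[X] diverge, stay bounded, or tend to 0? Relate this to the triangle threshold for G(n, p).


Number of potential triangles: C(72, 3) = 59640.
Each occurs with probability p³ ≈ (0.116)³ ≈ 1.54321e-03.
By linearity: E[X] = C(72, 3)·p³ ≈ 59640 · 1.54321e-03 ≈ 92.037.
Since α = 2/3 < 1, p = c/n^{2/3} ≫ 1/n is above the triangle threshold p ~ 1/n. Asymptotically E[X] ~ (c³/6)·n^{3(1−α)} = (2³/6)·n^{1} → ∞; triangles are abundant w.h.p.

E[X] ≈ 92.037; in regime p = Θ(1/n^{2/3}) E[X] diverges (above the triangle threshold p ~ 1/n).


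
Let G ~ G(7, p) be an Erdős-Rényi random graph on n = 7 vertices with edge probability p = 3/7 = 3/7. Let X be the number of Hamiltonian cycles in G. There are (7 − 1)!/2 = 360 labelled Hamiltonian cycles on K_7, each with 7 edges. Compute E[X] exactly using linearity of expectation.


K_7 has (7 − 1)!/2 = 360 labelled Hamiltonian cycles.
For each such Hamiltonian cycle H, let X_H = 1 if all 7 edges of H are present in G. Then P[X_H = 1] = p^{7} = (3/7)^{7} = 2187/823543.
By linearity of expectation: E[X] = Σ_H E[X_H] = 360 · p^{7} = 360 · 2187/823543 = 787320/823543.
Numerically: E[X] ≈ 0.956.

E[X] = 360 · (3/7)^{7} = 787320/823543 ≈ 0.956.


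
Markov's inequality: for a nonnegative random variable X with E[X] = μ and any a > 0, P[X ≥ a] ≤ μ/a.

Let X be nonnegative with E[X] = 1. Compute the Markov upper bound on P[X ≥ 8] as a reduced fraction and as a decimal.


μ = E[X] = 1, a = 8.
Markov: P[X ≥ 8] ≤ μ/a = (1)/8 = 1/8.
Numerically: ≈ 0.125000.
(Since a = 8 > μ = 1.000000, the bound 1/8 is < 1 and informative.)

P[X ≥ 8] ≤ 1/8 ≈ 0.125000.


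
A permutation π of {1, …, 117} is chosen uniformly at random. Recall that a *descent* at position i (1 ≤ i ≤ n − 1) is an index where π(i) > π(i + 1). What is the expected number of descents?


Write X = Σ X_I over i = 1, …, 116, with X_I the indicator of one descent.
There are 116 indicators.
For each fixed i, the pair (π(i), π(i+1)) is a uniformly random ordered pair of distinct values from {1, …, 117}; by symmetry P[π(i) > π(i+1)] = 1/2.
By linearity: E[X] = 116 · (1/2) = (117 − 1) · (1/2) = 58 ≈ 58.000.

E[X] = 58 = 58.000.
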